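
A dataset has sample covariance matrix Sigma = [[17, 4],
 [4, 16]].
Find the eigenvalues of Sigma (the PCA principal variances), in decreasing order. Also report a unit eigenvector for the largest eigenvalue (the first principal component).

Step 1 — characteristic polynomial of 2×2 Sigma:
  det(Sigma - λI) = λ² - trace · λ + det = 0.
  trace = 17 + 16 = 33, det = 17·16 - (4)² = 256.
Step 2 — discriminant:
  Δ = trace² - 4·det = 1089 - 1024 = 65.
Step 3 — eigenvalues:
  λ = (trace ± √Δ)/2 = (33 ± 8.0623)/2,
  λ_1 = 20.5311,  λ_2 = 12.4689.

Step 4 — unit eigenvector for λ_1: solve (Sigma - λ_1 I)v = 0. First row:
  (17 - 20.5311)·v_x + (4)·v_y = 0, i.e. (-3.5311)·v_x + (4)·v_y = 0,
  so v ∝ (b, λ_1 - a) = (4, 3.5311) = u.
  ||u|| = √((4)² + (3.5311)²) = √(28.4689) ≈ 5.3356,
  v_1 = u/||u|| ≈ (0.7497, 0.6618) (||v_1|| = 1).

λ_1 = 20.5311,  λ_2 = 12.4689;  v_1 ≈ (0.7497, 0.6618)


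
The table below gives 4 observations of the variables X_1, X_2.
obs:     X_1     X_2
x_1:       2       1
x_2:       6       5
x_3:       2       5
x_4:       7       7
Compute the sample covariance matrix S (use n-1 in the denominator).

Step 1 — column means:
  mean(X_1) = (2 + 6 + 2 + 7) / 4 = 17/4 = 4.25
  mean(X_2) = (1 + 5 + 5 + 7) / 4 = 18/4 = 4.5

Step 2 — sample covariance S[i,j] = (1/(n-1)) · Σ_k (x_{k,i} - mean_i) · (x_{k,j} - mean_j), with n-1 = 3.
  S[X_1,X_1] = ((-2.25)·(-2.25) + (1.75)·(1.75) + (-2.25)·(-2.25) + (2.75)·(2.75)) / 3 = 20.75/3 = 6.9167
  S[X_1,X_2] = ((-2.25)·(-3.5) + (1.75)·(0.5) + (-2.25)·(0.5) + (2.75)·(2.5)) / 3 = 14.5/3 = 4.8333
  S[X_2,X_2] = ((-3.5)·(-3.5) + (0.5)·(0.5) + (0.5)·(0.5) + (2.5)·(2.5)) / 3 = 19/3 = 6.3333

S is symmetric (S[j,i] = S[i,j]). Assembling:

S = [[6.9167, 4.8333],
 [4.8333, 6.3333]]


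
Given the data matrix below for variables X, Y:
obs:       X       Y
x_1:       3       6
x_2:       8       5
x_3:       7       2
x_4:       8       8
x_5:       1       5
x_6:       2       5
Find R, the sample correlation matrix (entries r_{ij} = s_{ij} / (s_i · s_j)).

Step 1 — column means:
  mean(X) = (3 + 8 + 7 + 8 + 1 + 2) / 6 = 29/6 = 4.8333
  mean(Y) = (6 + 5 + 2 + 8 + 5 + 5) / 6 = 31/6 = 5.1667

Step 2 — sample variances and covariances s[i,j] = (1/(n-1)) · Σ_k (x_{k,i} - mean_i) · (x_{k,j} - mean_j), with n-1 = 5:
  s[X,X] = ((-1.8333)·(-1.8333) + (3.1667)·(3.1667) + (2.1667)·(2.1667) + (3.1667)·(3.1667) + (-3.8333)·(-3.8333) + (-2.8333)·(-2.8333)) / 5 = 50.8333/5 = 10.1667
  s[X,Y] = ((-1.8333)·(0.8333) + (3.1667)·(-0.1667) + (2.1667)·(-3.1667) + (3.1667)·(2.8333) + (-3.8333)·(-0.1667) + (-2.8333)·(-0.1667)) / 5 = 1.1667/5 = 0.2333
  s[Y,Y] = ((0.8333)·(0.8333) + (-0.1667)·(-0.1667) + (-3.1667)·(-3.1667) + (2.8333)·(2.8333) + (-0.1667)·(-0.1667) + (-0.1667)·(-0.1667)) / 5 = 18.8333/5 = 3.7667
  Sample standard deviations s_i = √(s[i,i]):
  s(X) = √(10.1667) = 3.1885
  s(Y) = √(3.7667) = 1.9408

Step 3 — r_{ij} = s_{ij} / (s_i · s_j):
  r[X,X] = 1 (diagonal).
  r[X,Y] = 0.2333 / (3.1885 · 1.9408) = 0.2333 / 6.1883 = 0.0377
  r[Y,Y] = 1 (diagonal).

R is symmetric with unit diagonal. Assembling:

R = [[1, 0.0377],
 [0.0377, 1]]


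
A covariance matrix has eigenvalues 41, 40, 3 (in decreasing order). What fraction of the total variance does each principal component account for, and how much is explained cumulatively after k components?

Step 1 — total variance = trace(Sigma) = Σ λ_i = 41 + 40 + 3 = 84.

Step 2 — fraction explained by component i = λ_i / Σ λ:
  PC1: 41/84 = 0.4881
  PC2: 40/84 = 0.4762
  PC3: 3/84 = 0.0357

Step 3 — cumulative fraction after k components = (λ_1 + ... + λ_k) / Σ λ:
  k = 1: 41/84 = 0.4881
  k = 2: (41 + 40)/84 = 81/84 = 0.9643
  k = 3: (41 + 40 + 3)/84 = 84/84 = 1

Summary (fraction, with percent):

explained: PC1 0.4881 (48.81%), PC2 0.4762 (47.62%), PC3 0.0357 (3.57%);  cumulative: 0.4881, 0.9643, 1


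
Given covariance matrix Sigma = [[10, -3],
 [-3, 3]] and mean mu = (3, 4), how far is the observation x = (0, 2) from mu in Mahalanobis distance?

Step 1 — centre the observation: (x - mu) = (-3, -2).

Step 2 — invert Sigma. det(Sigma) = 10·3 - (-3)² = 21.
  Sigma^{-1} = (1/det) · [[d, -b], [-b, a]] = [[0.1429, 0.1429],
 [0.1429, 0.4762]].

Step 3 — form the quadratic (x - mu)^T · Sigma^{-1} · (x - mu):
  Sigma^{-1} · (x - mu) = (-0.7143, -1.381).
  (x - mu)^T · [Sigma^{-1} · (x - mu)] = (-3)·(-0.7143) + (-2)·(-1.381) = 4.9048.

Step 4 — take square root: d = √(4.9048) ≈ 2.2147.

d(x, mu) = √(4.9048) ≈ 2.2147


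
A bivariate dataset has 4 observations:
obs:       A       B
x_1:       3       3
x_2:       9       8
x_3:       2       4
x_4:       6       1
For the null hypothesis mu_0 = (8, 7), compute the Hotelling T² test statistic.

Step 1 — sample mean vector:
  mean(A) = (3 + 9 + 2 + 6) / 4 = 20/4 = 5
  mean(B) = (3 + 8 + 4 + 1) / 4 = 16/4 = 4
  x̄ = (5, 4),  deviation x̄ - mu_0 = (5, 4) - (8, 7) = (-3, -3).

Step 2 — sample covariance matrix, S[i,j] = (1/(n-1)) · Σ_k (x_{k,i} - mean_i) · (x_{k,j} - mean_j), divisor n-1 = 3:
  S[A,A] = ((-2)·(-2) + (4)·(4) + (-3)·(-3) + (1)·(1)) / 3 = 30/3 = 10
  S[A,B] = ((-2)·(-1) + (4)·(4) + (-3)·(0) + (1)·(-3)) / 3 = 15/3 = 5
  S[B,B] = ((-1)·(-1) + (4)·(4) + (0)·(0) + (-3)·(-3)) / 3 = 26/3 = 8.6667
  S = [[10, 5],
 [5, 8.6667]].

Step 3 — invert S. det(S) = 10·8.6667 - (5)² = 61.6667.
  S^{-1} = (1/det) · [[d, -b], [-b, a]] = [[0.1405, -0.0811],
 [-0.0811, 0.1622]].

Step 4 — quadratic form (x̄ - mu_0)^T · S^{-1} · (x̄ - mu_0):
  S^{-1} · (x̄ - mu_0) = (-0.1784, -0.2432),
  (x̄ - mu_0)^T · [...] = (-3)·(-0.1784) + (-3)·(-0.2432) = 1.2649.

Step 5 — scale by n: T² = 4 · 1.2649 = 5.0595.

T² ≈ 5.0595


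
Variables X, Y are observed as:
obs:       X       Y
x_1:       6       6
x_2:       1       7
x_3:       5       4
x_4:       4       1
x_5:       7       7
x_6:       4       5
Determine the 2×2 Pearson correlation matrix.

Step 1 — column means:
  mean(X) = (6 + 1 + 5 + 4 + 7 + 4) / 6 = 27/6 = 4.5
  mean(Y) = (6 + 7 + 4 + 1 + 7 + 5) / 6 = 30/6 = 5

Step 2 — sample variances and covariances s[i,j] = (1/(n-1)) · Σ_k (x_{k,i} - mean_i) · (x_{k,j} - mean_j), with n-1 = 5:
  s[X,X] = ((1.5)·(1.5) + (-3.5)·(-3.5) + (0.5)·(0.5) + (-0.5)·(-0.5) + (2.5)·(2.5) + (-0.5)·(-0.5)) / 5 = 21.5/5 = 4.3
  s[X,Y] = ((1.5)·(1) + (-3.5)·(2) + (0.5)·(-1) + (-0.5)·(-4) + (2.5)·(2) + (-0.5)·(0)) / 5 = 1/5 = 0.2
  s[Y,Y] = ((1)·(1) + (2)·(2) + (-1)·(-1) + (-4)·(-4) + (2)·(2) + (0)·(0)) / 5 = 26/5 = 5.2
  Sample standard deviations s_i = √(s[i,i]):
  s(X) = √(4.3) = 2.0736
  s(Y) = √(5.2) = 2.2804

Step 3 — r_{ij} = s_{ij} / (s_i · s_j):
  r[X,X] = 1 (diagonal).
  r[X,Y] = 0.2 / (2.0736 · 2.2804) = 0.2 / 4.7286 = 0.0423
  r[Y,Y] = 1 (diagonal).

R is symmetric with unit diagonal. Assembling:

R = [[1, 0.0423],
 [0.0423, 1]]


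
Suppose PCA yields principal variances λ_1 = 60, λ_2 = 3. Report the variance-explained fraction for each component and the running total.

Step 1 — total variance = trace(Sigma) = Σ λ_i = 60 + 3 = 63.

Step 2 — fraction explained by component i = λ_i / Σ λ:
  PC1: 60/63 = 0.9524
  PC2: 3/63 = 0.0476

Step 3 — cumulative fraction after k components = (λ_1 + ... + λ_k) / Σ λ:
  k = 1: 60/63 = 0.9524
  k = 2: (60 + 3)/63 = 63/63 = 1

Summary (fraction, with percent):

explained: PC1 0.9524 (95.24%), PC2 0.0476 (4.76%);  cumulative: 0.9524, 1


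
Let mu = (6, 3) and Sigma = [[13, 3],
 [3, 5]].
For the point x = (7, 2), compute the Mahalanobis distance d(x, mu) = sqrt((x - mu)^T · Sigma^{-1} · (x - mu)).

Step 1 — centre the observation: (x - mu) = (1, -1).

Step 2 — invert Sigma. det(Sigma) = 13·5 - (3)² = 56.
  Sigma^{-1} = (1/det) · [[d, -b], [-b, a]] = [[0.0893, -0.0536],
 [-0.0536, 0.2321]].

Step 3 — form the quadratic (x - mu)^T · Sigma^{-1} · (x - mu):
  Sigma^{-1} · (x - mu) = (0.1429, -0.2857).
  (x - mu)^T · [Sigma^{-1} · (x - mu)] = (1)·(0.1429) + (-1)·(-0.2857) = 0.4286.

Step 4 — take square root: d = √(0.4286) ≈ 0.6547.

d(x, mu) = √(0.4286) ≈ 0.6547


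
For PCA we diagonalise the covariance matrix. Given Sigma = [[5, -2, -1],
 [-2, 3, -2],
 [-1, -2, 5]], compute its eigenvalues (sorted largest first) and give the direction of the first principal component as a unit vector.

Step 1 — characteristic polynomial p(λ) = det(λI - Sigma) = λ³ - tr·λ² + c_1·λ - det, where tr = trace, c_1 = sum of the principal 2×2 minors, det = det(Sigma):
  tr = 5 + 3 + 5 = 13,
  c_1 = (5·3 - (-2)²) + (5·5 - (-1)²) + (3·5 - (-2)²) = 11 + 24 + 11 = 46,
  det = 5·(3·5 - (-2)²) - (-2)·((-2)·5 - (-2)·(-1)) + (-1)·((-2)·(-2) - 3·(-1)) = 5·(11) - (-2)·(-12) + (-1)·(7) = 24.
  So p(λ) = λ³ - 13λ² + 46λ - 24.
Step 2 — look for an integer root (rational root theorem: any rational root is an integer divisor of 24). Testing λ = 6:
  p(6) = 216 - 468 + 276 - 24 = 0  ✓
  Dividing out (λ - 6): p(λ) = (λ - 6)(λ² - 7λ + 4).
Step 3 — remaining eigenvalues from the quadratic λ² - 7λ + 4 = 0:
  Δ = 7² - 4·4 = 49 - 16 = 33,  λ = (7 ± √33)/2 = (7 ± 5.7446)/2 ≈ 6.3723 or 0.6277.
  Sorted: λ_1 = 6.3723,  λ_2 = 6,  λ_3 = 0.6277  (check: sum = 13 = tr ✓).

Step 4 — unit eigenvector for λ_1 ≈ 6.3723: v spans the null space of (Sigma - λ_1 I), whose rows are
  r_1 = (-1.3723, -2, -1),  r_2 = (-2, -3.3723, -2),  r_3 = (-1, -2, -1.3723).
  v is orthogonal to every row, so take v ∝ r_1 × r_2 = ((-2)·(-2) - (-1)·(-3.3723), (-1)·(-2) - (-1.3723)·(-2), (-1.3723)·(-3.3723) - (-2)·(-2)) ≈ (0.6277, -0.7446, 0.6277).
  Let u = (0.6277, -0.7446, 0.6277).
  ||u|| = √((0.6277)² + (-0.7446)² + (0.6277)²) = √(1.3424) ≈ 1.1586,  v_1 = u/||u|| ≈ (0.5418, -0.6426, 0.5418) (||v_1|| = 1).

λ_1 = 6.3723,  λ_2 = 6,  λ_3 = 0.6277;  v_1 ≈ (0.5418, -0.6426, 0.5418)


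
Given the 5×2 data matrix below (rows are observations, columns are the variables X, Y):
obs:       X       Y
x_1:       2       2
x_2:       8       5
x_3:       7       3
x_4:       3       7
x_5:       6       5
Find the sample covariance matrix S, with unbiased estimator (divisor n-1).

Step 1 — column means:
  mean(X) = (2 + 8 + 7 + 3 + 6) / 5 = 26/5 = 5.2
  mean(Y) = (2 + 5 + 3 + 7 + 5) / 5 = 22/5 = 4.4

Step 2 — sample covariance S[i,j] = (1/(n-1)) · Σ_k (x_{k,i} - mean_i) · (x_{k,j} - mean_j), with n-1 = 4.
  S[X,X] = ((-3.2)·(-3.2) + (2.8)·(2.8) + (1.8)·(1.8) + (-2.2)·(-2.2) + (0.8)·(0.8)) / 4 = 26.8/4 = 6.7
  S[X,Y] = ((-3.2)·(-2.4) + (2.8)·(0.6) + (1.8)·(-1.4) + (-2.2)·(2.6) + (0.8)·(0.6)) / 4 = 1.6/4 = 0.4
  S[Y,Y] = ((-2.4)·(-2.4) + (0.6)·(0.6) + (-1.4)·(-1.4) + (2.6)·(2.6) + (0.6)·(0.6)) / 4 = 15.2/4 = 3.8

S is symmetric (S[j,i] = S[i,j]). Assembling:

S = [[6.7, 0.4],
 [0.4, 3.8]]


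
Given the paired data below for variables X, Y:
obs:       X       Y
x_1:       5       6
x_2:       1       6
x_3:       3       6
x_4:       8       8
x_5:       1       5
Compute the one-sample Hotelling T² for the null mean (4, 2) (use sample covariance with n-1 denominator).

Step 1 — sample mean vector:
  mean(X) = (5 + 1 + 3 + 8 + 1) / 5 = 18/5 = 3.6
  mean(Y) = (6 + 6 + 6 + 8 + 5) / 5 = 31/5 = 6.2
  x̄ = (3.6, 6.2),  deviation x̄ - mu_0 = (3.6, 6.2) - (4, 2) = (-0.4, 4.2).

Step 2 — sample covariance matrix, S[i,j] = (1/(n-1)) · Σ_k (x_{k,i} - mean_i) · (x_{k,j} - mean_j), divisor n-1 = 4:
  S[X,X] = ((1.4)·(1.4) + (-2.6)·(-2.6) + (-0.6)·(-0.6) + (4.4)·(4.4) + (-2.6)·(-2.6)) / 4 = 35.2/4 = 8.8
  S[X,Y] = ((1.4)·(-0.2) + (-2.6)·(-0.2) + (-0.6)·(-0.2) + (4.4)·(1.8) + (-2.6)·(-1.2)) / 4 = 11.4/4 = 2.85
  S[Y,Y] = ((-0.2)·(-0.2) + (-0.2)·(-0.2) + (-0.2)·(-0.2) + (1.8)·(1.8) + (-1.2)·(-1.2)) / 4 = 4.8/4 = 1.2
  S = [[8.8, 2.85],
 [2.85, 1.2]].

Step 3 — invert S. det(S) = 8.8·1.2 - (2.85)² = 2.4375.
  S^{-1} = (1/det) · [[d, -b], [-b, a]] = [[0.4923, -1.1692],
 [-1.1692, 3.6103]].

Step 4 — quadratic form (x̄ - mu_0)^T · S^{-1} · (x̄ - mu_0):
  S^{-1} · (x̄ - mu_0) = (-5.1077, 15.6308),
  (x̄ - mu_0)^T · [...] = (-0.4)·(-5.1077) + (4.2)·(15.6308) = 67.6923.

Step 5 — scale by n: T² = 5 · 67.6923 = 338.4615.

T² ≈ 338.4615


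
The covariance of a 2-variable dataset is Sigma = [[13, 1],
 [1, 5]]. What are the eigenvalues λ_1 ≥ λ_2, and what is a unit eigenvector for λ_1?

Step 1 — characteristic polynomial of 2×2 Sigma:
  det(Sigma - λI) = λ² - trace · λ + det = 0.
  trace = 13 + 5 = 18, det = 13·5 - (1)² = 64.
Step 2 — discriminant:
  Δ = trace² - 4·det = 324 - 256 = 68.
Step 3 — eigenvalues:
  λ = (trace ± √Δ)/2 = (18 ± 8.2462)/2,
  λ_1 = 13.1231,  λ_2 = 4.8769.

Step 4 — unit eigenvector for λ_1: solve (Sigma - λ_1 I)v = 0. First row:
  (13 - 13.1231)·v_x + (1)·v_y = 0, i.e. (-0.1231)·v_x + (1)·v_y = 0,
  so v ∝ (b, λ_1 - a) = (1, 0.1231) = u.
  ||u|| = √((1)² + (0.1231)²) = √(1.0152) ≈ 1.0075,
  v_1 = u/||u|| ≈ (0.9925, 0.1222) (||v_1|| = 1).

λ_1 = 13.1231,  λ_2 = 4.8769;  v_1 ≈ (0.9925, 0.1222)


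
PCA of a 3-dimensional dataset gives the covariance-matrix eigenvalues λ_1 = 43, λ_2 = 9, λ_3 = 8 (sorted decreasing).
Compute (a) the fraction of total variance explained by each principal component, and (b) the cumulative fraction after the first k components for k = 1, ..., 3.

Step 1 — total variance = trace(Sigma) = Σ λ_i = 43 + 9 + 8 = 60.

Step 2 — fraction explained by component i = λ_i / Σ λ:
  PC1: 43/60 = 0.7167
  PC2: 9/60 = 0.15
  PC3: 8/60 = 0.1333

Step 3 — cumulative fraction after k components = (λ_1 + ... + λ_k) / Σ λ:
  k = 1: 43/60 = 0.7167
  k = 2: (43 + 9)/60 = 52/60 = 0.8667
  k = 3: (43 + 9 + 8)/60 = 60/60 = 1

Summary (fraction, with percent):

explained: PC1 0.7167 (71.67%), PC2 0.15 (15%), PC3 0.1333 (13.33%);  cumulative: 0.7167, 0.8667, 1


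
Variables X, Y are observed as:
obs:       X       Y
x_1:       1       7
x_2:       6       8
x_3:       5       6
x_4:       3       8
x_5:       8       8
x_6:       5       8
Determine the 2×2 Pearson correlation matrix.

Step 1 — column means:
  mean(X) = (1 + 6 + 5 + 3 + 8 + 5) / 6 = 28/6 = 4.6667
  mean(Y) = (7 + 8 + 6 + 8 + 8 + 8) / 6 = 45/6 = 7.5

Step 2 — sample variances and covariances s[i,j] = (1/(n-1)) · Σ_k (x_{k,i} - mean_i) · (x_{k,j} - mean_j), with n-1 = 5:
  s[X,X] = ((-3.6667)·(-3.6667) + (1.3333)·(1.3333) + (0.3333)·(0.3333) + (-1.6667)·(-1.6667) + (3.3333)·(3.3333) + (0.3333)·(0.3333)) / 5 = 29.3333/5 = 5.8667
  s[X,Y] = ((-3.6667)·(-0.5) + (1.3333)·(0.5) + (0.3333)·(-1.5) + (-1.6667)·(0.5) + (3.3333)·(0.5) + (0.3333)·(0.5)) / 5 = 3/5 = 0.6
  s[Y,Y] = ((-0.5)·(-0.5) + (0.5)·(0.5) + (-1.5)·(-1.5) + (0.5)·(0.5) + (0.5)·(0.5) + (0.5)·(0.5)) / 5 = 3.5/5 = 0.7
  Sample standard deviations s_i = √(s[i,i]):
  s(X) = √(5.8667) = 2.4221
  s(Y) = √(0.7) = 0.8367

Step 3 — r_{ij} = s_{ij} / (s_i · s_j):
  r[X,X] = 1 (diagonal).
  r[X,Y] = 0.6 / (2.4221 · 0.8367) = 0.6 / 2.0265 = 0.2961
  r[Y,Y] = 1 (diagonal).

R is symmetric with unit diagonal. Assembling:

R = [[1, 0.2961],
 [0.2961, 1]]


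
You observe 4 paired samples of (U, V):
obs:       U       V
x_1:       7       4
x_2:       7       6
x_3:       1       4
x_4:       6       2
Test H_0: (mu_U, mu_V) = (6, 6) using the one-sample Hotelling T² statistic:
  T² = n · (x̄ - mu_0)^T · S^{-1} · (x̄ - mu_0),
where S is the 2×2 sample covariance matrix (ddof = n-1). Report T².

Step 1 — sample mean vector:
  mean(U) = (7 + 7 + 1 + 6) / 4 = 21/4 = 5.25
  mean(V) = (4 + 6 + 4 + 2) / 4 = 16/4 = 4
  x̄ = (5.25, 4),  deviation x̄ - mu_0 = (5.25, 4) - (6, 6) = (-0.75, -2).

Step 2 — sample covariance matrix, S[i,j] = (1/(n-1)) · Σ_k (x_{k,i} - mean_i) · (x_{k,j} - mean_j), divisor n-1 = 3:
  S[U,U] = ((1.75)·(1.75) + (1.75)·(1.75) + (-4.25)·(-4.25) + (0.75)·(0.75)) / 3 = 24.75/3 = 8.25
  S[U,V] = ((1.75)·(0) + (1.75)·(2) + (-4.25)·(0) + (0.75)·(-2)) / 3 = 2/3 = 0.6667
  S[V,V] = ((0)·(0) + (2)·(2) + (0)·(0) + (-2)·(-2)) / 3 = 8/3 = 2.6667
  S = [[8.25, 0.6667],
 [0.6667, 2.6667]].

Step 3 — invert S. det(S) = 8.25·2.6667 - (0.6667)² = 21.5556.
  S^{-1} = (1/det) · [[d, -b], [-b, a]] = [[0.1237, -0.0309],
 [-0.0309, 0.3827]].

Step 4 — quadratic form (x̄ - mu_0)^T · S^{-1} · (x̄ - mu_0):
  S^{-1} · (x̄ - mu_0) = (-0.0309, -0.7423),
  (x̄ - mu_0)^T · [...] = (-0.75)·(-0.0309) + (-2)·(-0.7423) = 1.5077.

Step 5 — scale by n: T² = 4 · 1.5077 = 6.0309.

T² ≈ 6.0309


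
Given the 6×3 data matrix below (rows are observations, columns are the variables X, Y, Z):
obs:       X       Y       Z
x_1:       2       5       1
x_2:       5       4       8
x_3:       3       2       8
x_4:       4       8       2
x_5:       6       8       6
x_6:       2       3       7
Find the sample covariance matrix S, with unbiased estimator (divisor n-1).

Step 1 — column means:
  mean(X) = (2 + 5 + 3 + 4 + 6 + 2) / 6 = 22/6 = 3.6667
  mean(Y) = (5 + 4 + 2 + 8 + 8 + 3) / 6 = 30/6 = 5
  mean(Z) = (1 + 8 + 8 + 2 + 6 + 7) / 6 = 32/6 = 5.3333

Step 2 — sample covariance S[i,j] = (1/(n-1)) · Σ_k (x_{k,i} - mean_i) · (x_{k,j} - mean_j), with n-1 = 5.
  S[X,X] = ((-1.6667)·(-1.6667) + (1.3333)·(1.3333) + (-0.6667)·(-0.6667) + (0.3333)·(0.3333) + (2.3333)·(2.3333) + (-1.6667)·(-1.6667)) / 5 = 13.3333/5 = 2.6667
  S[X,Y] = ((-1.6667)·(0) + (1.3333)·(-1) + (-0.6667)·(-3) + (0.3333)·(3) + (2.3333)·(3) + (-1.6667)·(-2)) / 5 = 12/5 = 2.4
  S[X,Z] = ((-1.6667)·(-4.3333) + (1.3333)·(2.6667) + (-0.6667)·(2.6667) + (0.3333)·(-3.3333) + (2.3333)·(0.6667) + (-1.6667)·(1.6667)) / 5 = 6.6667/5 = 1.3333
  S[Y,Y] = ((0)·(0) + (-1)·(-1) + (-3)·(-3) + (3)·(3) + (3)·(3) + (-2)·(-2)) / 5 = 32/5 = 6.4
  S[Y,Z] = ((0)·(-4.3333) + (-1)·(2.6667) + (-3)·(2.6667) + (3)·(-3.3333) + (3)·(0.6667) + (-2)·(1.6667)) / 5 = -22/5 = -4.4
  S[Z,Z] = ((-4.3333)·(-4.3333) + (2.6667)·(2.6667) + (2.6667)·(2.6667) + (-3.3333)·(-3.3333) + (0.6667)·(0.6667) + (1.6667)·(1.6667)) / 5 = 47.3333/5 = 9.4667

S is symmetric (S[j,i] = S[i,j]). Assembling:

S = [[2.6667, 2.4, 1.3333],
 [2.4, 6.4, -4.4],
 [1.3333, -4.4, 9.4667]]


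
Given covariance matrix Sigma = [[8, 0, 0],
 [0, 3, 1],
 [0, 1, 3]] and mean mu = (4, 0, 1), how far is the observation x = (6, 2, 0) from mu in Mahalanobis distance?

Step 1 — centre the observation: (x - mu) = (2, 2, -1).

Step 2 — invert Sigma (cofactor / det for 3×3, or solve directly):
  Sigma^{-1} = [[0.125, 0, 0],
 [0, 0.375, -0.125],
 [0, -0.125, 0.375]].

Step 3 — form the quadratic (x - mu)^T · Sigma^{-1} · (x - mu):
  Sigma^{-1} · (x - mu) = (0.25, 0.875, -0.625).
  (x - mu)^T · [Sigma^{-1} · (x - mu)] = (2)·(0.25) + (2)·(0.875) + (-1)·(-0.625) = 2.875.

Step 4 — take square root: d = √(2.875) ≈ 1.6956.

d(x, mu) = √(2.875) ≈ 1.6956


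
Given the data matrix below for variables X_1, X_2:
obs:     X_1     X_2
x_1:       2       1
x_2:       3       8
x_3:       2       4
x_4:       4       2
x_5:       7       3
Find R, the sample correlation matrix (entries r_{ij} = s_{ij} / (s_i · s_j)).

Step 1 — column means:
  mean(X_1) = (2 + 3 + 2 + 4 + 7) / 5 = 18/5 = 3.6
  mean(X_2) = (1 + 8 + 4 + 2 + 3) / 5 = 18/5 = 3.6

Step 2 — sample variances and covariances s[i,j] = (1/(n-1)) · Σ_k (x_{k,i} - mean_i) · (x_{k,j} - mean_j), with n-1 = 4:
  s[X_1,X_1] = ((-1.6)·(-1.6) + (-0.6)·(-0.6) + (-1.6)·(-1.6) + (0.4)·(0.4) + (3.4)·(3.4)) / 4 = 17.2/4 = 4.3
  s[X_1,X_2] = ((-1.6)·(-2.6) + (-0.6)·(4.4) + (-1.6)·(0.4) + (0.4)·(-1.6) + (3.4)·(-0.6)) / 4 = -1.8/4 = -0.45
  s[X_2,X_2] = ((-2.6)·(-2.6) + (4.4)·(4.4) + (0.4)·(0.4) + (-1.6)·(-1.6) + (-0.6)·(-0.6)) / 4 = 29.2/4 = 7.3
  Sample standard deviations s_i = √(s[i,i]):
  s(X_1) = √(4.3) = 2.0736
  s(X_2) = √(7.3) = 2.7019

Step 3 — r_{ij} = s_{ij} / (s_i · s_j):
  r[X_1,X_1] = 1 (diagonal).
  r[X_1,X_2] = -0.45 / (2.0736 · 2.7019) = -0.45 / 5.6027 = -0.0803
  r[X_2,X_2] = 1 (diagonal).

R is symmetric with unit diagonal. Assembling:

R = [[1, -0.0803],
 [-0.0803, 1]]


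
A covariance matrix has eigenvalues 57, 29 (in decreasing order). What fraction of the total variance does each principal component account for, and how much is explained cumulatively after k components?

Step 1 — total variance = trace(Sigma) = Σ λ_i = 57 + 29 = 86.

Step 2 — fraction explained by component i = λ_i / Σ λ:
  PC1: 57/86 = 0.6628
  PC2: 29/86 = 0.3372

Step 3 — cumulative fraction after k components = (λ_1 + ... + λ_k) / Σ λ:
  k = 1: 57/86 = 0.6628
  k = 2: (57 + 29)/86 = 86/86 = 1

Summary (fraction, with percent):

explained: PC1 0.6628 (66.28%), PC2 0.3372 (33.72%);  cumulative: 0.6628, 1


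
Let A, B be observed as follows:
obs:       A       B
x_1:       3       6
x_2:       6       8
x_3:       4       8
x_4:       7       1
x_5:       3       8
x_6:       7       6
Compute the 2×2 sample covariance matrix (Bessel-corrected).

Step 1 — column means:
  mean(A) = (3 + 6 + 4 + 7 + 3 + 7) / 6 = 30/6 = 5
  mean(B) = (6 + 8 + 8 + 1 + 8 + 6) / 6 = 37/6 = 6.1667

Step 2 — sample covariance S[i,j] = (1/(n-1)) · Σ_k (x_{k,i} - mean_i) · (x_{k,j} - mean_j), with n-1 = 5.
  S[A,A] = ((-2)·(-2) + (1)·(1) + (-1)·(-1) + (2)·(2) + (-2)·(-2) + (2)·(2)) / 5 = 18/5 = 3.6
  S[A,B] = ((-2)·(-0.1667) + (1)·(1.8333) + (-1)·(1.8333) + (2)·(-5.1667) + (-2)·(1.8333) + (2)·(-0.1667)) / 5 = -14/5 = -2.8
  S[B,B] = ((-0.1667)·(-0.1667) + (1.8333)·(1.8333) + (1.8333)·(1.8333) + (-5.1667)·(-5.1667) + (1.8333)·(1.8333) + (-0.1667)·(-0.1667)) / 5 = 36.8333/5 = 7.3667

S is symmetric (S[j,i] = S[i,j]). Assembling:

S = [[3.6, -2.8],
 [-2.8, 7.3667]]


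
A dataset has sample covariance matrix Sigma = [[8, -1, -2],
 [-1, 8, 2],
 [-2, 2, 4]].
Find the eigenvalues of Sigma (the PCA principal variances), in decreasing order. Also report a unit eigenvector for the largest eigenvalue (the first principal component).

Step 1 — characteristic polynomial p(λ) = det(λI - Sigma) = λ³ - tr·λ² + c_1·λ - det, where tr = trace, c_1 = sum of the principal 2×2 minors, det = det(Sigma):
  tr = 8 + 8 + 4 = 20,
  c_1 = (8·8 - (-1)²) + (8·4 - (-2)²) + (8·4 - (2)²) = 63 + 28 + 28 = 119,
  det = 8·(8·4 - (2)²) - (-1)·((-1)·4 - (2)·(-2)) + (-2)·((-1)·(2) - 8·(-2)) = 8·(28) - (-1)·(0) + (-2)·(14) = 196.
  So p(λ) = λ³ - 20λ² + 119λ - 196.
Step 2 — look for an integer root (rational root theorem: any rational root is an integer divisor of 196). Testing λ = 7:
  p(7) = 343 - 980 + 833 - 196 = 0  ✓
  Dividing out (λ - 7): p(λ) = (λ - 7)(λ² - 13λ + 28).
Step 3 — remaining eigenvalues from the quadratic λ² - 13λ + 28 = 0:
  Δ = 13² - 4·28 = 169 - 112 = 57,  λ = (13 ± √57)/2 = (13 ± 7.5498)/2 ≈ 10.2749 or 2.7251.
  Sorted: λ_1 = 10.2749,  λ_2 = 7,  λ_3 = 2.7251  (check: sum = 20 = tr ✓).

Step 4 — unit eigenvector for λ_1 ≈ 10.2749: v spans the null space of (Sigma - λ_1 I), whose rows are
  r_1 = (-2.2749, -1, -2),  r_2 = (-1, -2.2749, 2),  r_3 = (-2, 2, -6.2749).
  v is orthogonal to every row, so take v ∝ r_1 × r_2 = ((-1)·(2) - (-2)·(-2.2749), (-2)·(-1) - (-2.2749)·(2), (-2.2749)·(-2.2749) - (-1)·(-1)) ≈ (-6.5498, 6.5498, 4.1752).
  Rescale (multiply by -1 so the first nonzero entry is positive): u = (6.5498, -6.5498, -4.1752).
  ||u|| = √((6.5498)² + (-6.5498)² + (-4.1752)²) = √(103.2334) ≈ 10.1604,  v_1 = u/||u|| ≈ (0.6446, -0.6446, -0.4109) (||v_1|| = 1).

λ_1 = 10.2749,  λ_2 = 7,  λ_3 = 2.7251;  v_1 ≈ (0.6446, -0.6446, -0.4109)


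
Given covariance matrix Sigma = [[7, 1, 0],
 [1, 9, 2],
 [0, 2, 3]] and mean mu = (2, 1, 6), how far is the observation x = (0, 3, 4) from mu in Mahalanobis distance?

Step 1 — centre the observation: (x - mu) = (-2, 2, -2).

Step 2 — invert Sigma (cofactor / det for 3×3, or solve directly):
  Sigma^{-1} = [[0.1456, -0.019, 0.0127],
 [-0.019, 0.1329, -0.0886],
 [0.0127, -0.0886, 0.3924]].

Step 3 — form the quadratic (x - mu)^T · Sigma^{-1} · (x - mu):
  Sigma^{-1} · (x - mu) = (-0.3544, 0.481, -0.9873).
  (x - mu)^T · [Sigma^{-1} · (x - mu)] = (-2)·(-0.3544) + (2)·(0.481) + (-2)·(-0.9873) = 3.6456.

Step 4 — take square root: d = √(3.6456) ≈ 1.9093.

d(x, mu) = √(3.6456) ≈ 1.9093


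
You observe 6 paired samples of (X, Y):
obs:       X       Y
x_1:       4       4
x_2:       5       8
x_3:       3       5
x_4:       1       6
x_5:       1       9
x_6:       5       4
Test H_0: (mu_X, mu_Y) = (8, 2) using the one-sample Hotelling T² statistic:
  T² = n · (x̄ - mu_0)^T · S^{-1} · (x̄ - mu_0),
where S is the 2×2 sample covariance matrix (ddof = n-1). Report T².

Step 1 — sample mean vector:
  mean(X) = (4 + 5 + 3 + 1 + 1 + 5) / 6 = 19/6 = 3.1667
  mean(Y) = (4 + 8 + 5 + 6 + 9 + 4) / 6 = 36/6 = 6
  x̄ = (3.1667, 6),  deviation x̄ - mu_0 = (3.1667, 6) - (8, 2) = (-4.8333, 4).

Step 2 — sample covariance matrix, S[i,j] = (1/(n-1)) · Σ_k (x_{k,i} - mean_i) · (x_{k,j} - mean_j), divisor n-1 = 5:
  S[X,X] = ((0.8333)·(0.8333) + (1.8333)·(1.8333) + (-0.1667)·(-0.1667) + (-2.1667)·(-2.1667) + (-2.1667)·(-2.1667) + (1.8333)·(1.8333)) / 5 = 16.8333/5 = 3.3667
  S[X,Y] = ((0.8333)·(-2) + (1.8333)·(2) + (-0.1667)·(-1) + (-2.1667)·(0) + (-2.1667)·(3) + (1.8333)·(-2)) / 5 = -8/5 = -1.6
  S[Y,Y] = ((-2)·(-2) + (2)·(2) + (-1)·(-1) + (0)·(0) + (3)·(3) + (-2)·(-2)) / 5 = 22/5 = 4.4
  S = [[3.3667, -1.6],
 [-1.6, 4.4]].

Step 3 — invert S. det(S) = 3.3667·4.4 - (-1.6)² = 12.2533.
  S^{-1} = (1/det) · [[d, -b], [-b, a]] = [[0.3591, 0.1306],
 [0.1306, 0.2748]].

Step 4 — quadratic form (x̄ - mu_0)^T · S^{-1} · (x̄ - mu_0):
  S^{-1} · (x̄ - mu_0) = (-1.2133, 0.4679),
  (x̄ - mu_0)^T · [...] = (-4.8333)·(-1.2133) + (4)·(0.4679) = 7.7358.

Step 5 — scale by n: T² = 6 · 7.7358 = 46.4146.

T² ≈ 46.4146


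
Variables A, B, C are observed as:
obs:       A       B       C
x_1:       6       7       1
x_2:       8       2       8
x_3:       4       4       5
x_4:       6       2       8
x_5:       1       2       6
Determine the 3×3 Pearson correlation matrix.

Step 1 — column means:
  mean(A) = (6 + 8 + 4 + 6 + 1) / 5 = 25/5 = 5
  mean(B) = (7 + 2 + 4 + 2 + 2) / 5 = 17/5 = 3.4
  mean(C) = (1 + 8 + 5 + 8 + 6) / 5 = 28/5 = 5.6

Step 2 — sample variances and covariances s[i,j] = (1/(n-1)) · Σ_k (x_{k,i} - mean_i) · (x_{k,j} - mean_j), with n-1 = 4:
  s[A,A] = ((1)·(1) + (3)·(3) + (-1)·(-1) + (1)·(1) + (-4)·(-4)) / 4 = 28/4 = 7
  s[A,B] = ((1)·(3.6) + (3)·(-1.4) + (-1)·(0.6) + (1)·(-1.4) + (-4)·(-1.4)) / 4 = 3/4 = 0.75
  s[A,C] = ((1)·(-4.6) + (3)·(2.4) + (-1)·(-0.6) + (1)·(2.4) + (-4)·(0.4)) / 4 = 4/4 = 1
  s[B,B] = ((3.6)·(3.6) + (-1.4)·(-1.4) + (0.6)·(0.6) + (-1.4)·(-1.4) + (-1.4)·(-1.4)) / 4 = 19.2/4 = 4.8
  s[B,C] = ((3.6)·(-4.6) + (-1.4)·(2.4) + (0.6)·(-0.6) + (-1.4)·(2.4) + (-1.4)·(0.4)) / 4 = -24.2/4 = -6.05
  s[C,C] = ((-4.6)·(-4.6) + (2.4)·(2.4) + (-0.6)·(-0.6) + (2.4)·(2.4) + (0.4)·(0.4)) / 4 = 33.2/4 = 8.3
  Sample standard deviations s_i = √(s[i,i]):
  s(A) = √(7) = 2.6458
  s(B) = √(4.8) = 2.1909
  s(C) = √(8.3) = 2.881

Step 3 — r_{ij} = s_{ij} / (s_i · s_j):
  r[A,A] = 1 (diagonal).
  r[A,B] = 0.75 / (2.6458 · 2.1909) = 0.75 / 5.7966 = 0.1294
  r[A,C] = 1 / (2.6458 · 2.881) = 1 / 7.6223 = 0.1312
  r[B,B] = 1 (diagonal).
  r[B,C] = -6.05 / (2.1909 · 2.881) = -6.05 / 6.3119 = -0.9585
  r[C,C] = 1 (diagonal).

R is symmetric with unit diagonal. Assembling:

R = [[1, 0.1294, 0.1312],
 [0.1294, 1, -0.9585],
 [0.1312, -0.9585, 1]]


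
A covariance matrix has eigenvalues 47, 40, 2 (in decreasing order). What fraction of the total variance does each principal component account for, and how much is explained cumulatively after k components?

Step 1 — total variance = trace(Sigma) = Σ λ_i = 47 + 40 + 2 = 89.

Step 2 — fraction explained by component i = λ_i / Σ λ:
  PC1: 47/89 = 0.5281
  PC2: 40/89 = 0.4494
  PC3: 2/89 = 0.0225

Step 3 — cumulative fraction after k components = (λ_1 + ... + λ_k) / Σ λ:
  k = 1: 47/89 = 0.5281
  k = 2: (47 + 40)/89 = 87/89 = 0.9775
  k = 3: (47 + 40 + 2)/89 = 89/89 = 1

Summary (fraction, with percent):

explained: PC1 0.5281 (52.81%), PC2 0.4494 (44.94%), PC3 0.0225 (2.25%);  cumulative: 0.5281, 0.9775, 1


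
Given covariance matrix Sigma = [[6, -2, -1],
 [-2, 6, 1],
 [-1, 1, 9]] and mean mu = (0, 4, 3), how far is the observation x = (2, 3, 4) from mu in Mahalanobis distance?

Step 1 — centre the observation: (x - mu) = (2, -1, 1).

Step 2 — invert Sigma (cofactor / det for 3×3, or solve directly):
  Sigma^{-1} = [[0.1893, 0.0607, 0.0143],
 [0.0607, 0.1893, -0.0143],
 [0.0143, -0.0143, 0.1143]].

Step 3 — form the quadratic (x - mu)^T · Sigma^{-1} · (x - mu):
  Sigma^{-1} · (x - mu) = (0.3321, -0.0821, 0.1571).
  (x - mu)^T · [Sigma^{-1} · (x - mu)] = (2)·(0.3321) + (-1)·(-0.0821) + (1)·(0.1571) = 0.9036.

Step 4 — take square root: d = √(0.9036) ≈ 0.9506.

d(x, mu) = √(0.9036) ≈ 0.9506


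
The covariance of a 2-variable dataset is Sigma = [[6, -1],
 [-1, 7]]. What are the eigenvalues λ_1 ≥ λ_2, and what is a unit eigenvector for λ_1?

Step 1 — characteristic polynomial of 2×2 Sigma:
  det(Sigma - λI) = λ² - trace · λ + det = 0.
  trace = 6 + 7 = 13, det = 6·7 - (-1)² = 41.
Step 2 — discriminant:
  Δ = trace² - 4·det = 169 - 164 = 5.
Step 3 — eigenvalues:
  λ = (trace ± √Δ)/2 = (13 ± 2.2361)/2,
  λ_1 = 7.618,  λ_2 = 5.382.

Step 4 — unit eigenvector for λ_1: solve (Sigma - λ_1 I)v = 0. First row:
  (6 - 7.618)·v_x + (-1)·v_y = 0, i.e. (-1.618)·v_x + (-1)·v_y = 0,
  so v ∝ (b, λ_1 - a) = (-1, 1.618); multiply by -1 so the first entry is positive: u = (1, -1.618).
  ||u|| = √((1)² + (-1.618)²) = √(3.618) ≈ 1.9021,
  v_1 = u/||u|| ≈ (0.5257, -0.8507) (||v_1|| = 1).

λ_1 = 7.618,  λ_2 = 5.382;  v_1 ≈ (0.5257, -0.8507)


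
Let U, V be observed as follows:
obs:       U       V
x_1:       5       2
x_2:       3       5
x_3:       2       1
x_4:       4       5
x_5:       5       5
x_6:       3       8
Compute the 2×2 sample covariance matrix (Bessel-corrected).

Step 1 — column means:
  mean(U) = (5 + 3 + 2 + 4 + 5 + 3) / 6 = 22/6 = 3.6667
  mean(V) = (2 + 5 + 1 + 5 + 5 + 8) / 6 = 26/6 = 4.3333

Step 2 — sample covariance S[i,j] = (1/(n-1)) · Σ_k (x_{k,i} - mean_i) · (x_{k,j} - mean_j), with n-1 = 5.
  S[U,U] = ((1.3333)·(1.3333) + (-0.6667)·(-0.6667) + (-1.6667)·(-1.6667) + (0.3333)·(0.3333) + (1.3333)·(1.3333) + (-0.6667)·(-0.6667)) / 5 = 7.3333/5 = 1.4667
  S[U,V] = ((1.3333)·(-2.3333) + (-0.6667)·(0.6667) + (-1.6667)·(-3.3333) + (0.3333)·(0.6667) + (1.3333)·(0.6667) + (-0.6667)·(3.6667)) / 5 = 0.6667/5 = 0.1333
  S[V,V] = ((-2.3333)·(-2.3333) + (0.6667)·(0.6667) + (-3.3333)·(-3.3333) + (0.6667)·(0.6667) + (0.6667)·(0.6667) + (3.6667)·(3.6667)) / 5 = 31.3333/5 = 6.2667

S is symmetric (S[j,i] = S[i,j]). Assembling:

S = [[1.4667, 0.1333],
 [0.1333, 6.2667]]


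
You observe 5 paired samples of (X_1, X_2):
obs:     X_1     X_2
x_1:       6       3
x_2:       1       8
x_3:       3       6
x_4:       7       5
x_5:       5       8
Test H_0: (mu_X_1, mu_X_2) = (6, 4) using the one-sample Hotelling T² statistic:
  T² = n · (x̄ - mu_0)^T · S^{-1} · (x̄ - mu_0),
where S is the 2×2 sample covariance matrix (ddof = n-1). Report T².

Step 1 — sample mean vector:
  mean(X_1) = (6 + 1 + 3 + 7 + 5) / 5 = 22/5 = 4.4
  mean(X_2) = (3 + 8 + 6 + 5 + 8) / 5 = 30/5 = 6
  x̄ = (4.4, 6),  deviation x̄ - mu_0 = (4.4, 6) - (6, 4) = (-1.6, 2).

Step 2 — sample covariance matrix, S[i,j] = (1/(n-1)) · Σ_k (x_{k,i} - mean_i) · (x_{k,j} - mean_j), divisor n-1 = 4:
  S[X_1,X_1] = ((1.6)·(1.6) + (-3.4)·(-3.4) + (-1.4)·(-1.4) + (2.6)·(2.6) + (0.6)·(0.6)) / 4 = 23.2/4 = 5.8
  S[X_1,X_2] = ((1.6)·(-3) + (-3.4)·(2) + (-1.4)·(0) + (2.6)·(-1) + (0.6)·(2)) / 4 = -13/4 = -3.25
  S[X_2,X_2] = ((-3)·(-3) + (2)·(2) + (0)·(0) + (-1)·(-1) + (2)·(2)) / 4 = 18/4 = 4.5
  S = [[5.8, -3.25],
 [-3.25, 4.5]].

Step 3 — invert S. det(S) = 5.8·4.5 - (-3.25)² = 15.5375.
  S^{-1} = (1/det) · [[d, -b], [-b, a]] = [[0.2896, 0.2092],
 [0.2092, 0.3733]].

Step 4 — quadratic form (x̄ - mu_0)^T · S^{-1} · (x̄ - mu_0):
  S^{-1} · (x̄ - mu_0) = (-0.0451, 0.4119),
  (x̄ - mu_0)^T · [...] = (-1.6)·(-0.0451) + (2)·(0.4119) = 0.8959.

Step 5 — scale by n: T² = 5 · 0.8959 = 4.4795.

T² ≈ 4.4795


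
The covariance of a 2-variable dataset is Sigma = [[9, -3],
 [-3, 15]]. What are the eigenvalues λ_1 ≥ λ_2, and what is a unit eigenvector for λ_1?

Step 1 — characteristic polynomial of 2×2 Sigma:
  det(Sigma - λI) = λ² - trace · λ + det = 0.
  trace = 9 + 15 = 24, det = 9·15 - (-3)² = 126.
Step 2 — discriminant:
  Δ = trace² - 4·det = 576 - 504 = 72.
Step 3 — eigenvalues:
  λ = (trace ± √Δ)/2 = (24 ± 8.4853)/2,
  λ_1 = 16.2426,  λ_2 = 7.7574.

Step 4 — unit eigenvector for λ_1: solve (Sigma - λ_1 I)v = 0. First row:
  (9 - 16.2426)·v_x + (-3)·v_y = 0, i.e. (-7.2426)·v_x + (-3)·v_y = 0,
  so v ∝ (b, λ_1 - a) = (-3, 7.2426); multiply by -1 so the first entry is positive: u = (3, -7.2426).
  ||u|| = √((3)² + (-7.2426)²) = √(61.4558) ≈ 7.8394,
  v_1 = u/||u|| ≈ (0.3827, -0.9239) (||v_1|| = 1).

λ_1 = 16.2426,  λ_2 = 7.7574;  v_1 ≈ (0.3827, -0.9239)


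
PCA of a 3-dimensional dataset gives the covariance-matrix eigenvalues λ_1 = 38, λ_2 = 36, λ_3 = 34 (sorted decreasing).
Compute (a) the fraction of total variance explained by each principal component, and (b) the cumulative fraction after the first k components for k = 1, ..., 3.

Step 1 — total variance = trace(Sigma) = Σ λ_i = 38 + 36 + 34 = 108.

Step 2 — fraction explained by component i = λ_i / Σ λ:
  PC1: 38/108 = 0.3519
  PC2: 36/108 = 0.3333
  PC3: 34/108 = 0.3148

Step 3 — cumulative fraction after k components = (λ_1 + ... + λ_k) / Σ λ:
  k = 1: 38/108 = 0.3519
  k = 2: (38 + 36)/108 = 74/108 = 0.6852
  k = 3: (38 + 36 + 34)/108 = 108/108 = 1

Summary (fraction, with percent):

explained: PC1 0.3519 (35.19%), PC2 0.3333 (33.33%), PC3 0.3148 (31.48%);  cumulative: 0.3519, 0.6852, 1


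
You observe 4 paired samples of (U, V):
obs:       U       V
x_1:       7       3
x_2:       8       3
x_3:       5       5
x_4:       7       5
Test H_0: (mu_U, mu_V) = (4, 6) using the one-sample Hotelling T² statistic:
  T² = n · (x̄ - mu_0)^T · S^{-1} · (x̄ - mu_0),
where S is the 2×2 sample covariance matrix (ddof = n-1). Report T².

Step 1 — sample mean vector:
  mean(U) = (7 + 8 + 5 + 7) / 4 = 27/4 = 6.75
  mean(V) = (3 + 3 + 5 + 5) / 4 = 16/4 = 4
  x̄ = (6.75, 4),  deviation x̄ - mu_0 = (6.75, 4) - (4, 6) = (2.75, -2).

Step 2 — sample covariance matrix, S[i,j] = (1/(n-1)) · Σ_k (x_{k,i} - mean_i) · (x_{k,j} - mean_j), divisor n-1 = 3:
  S[U,U] = ((0.25)·(0.25) + (1.25)·(1.25) + (-1.75)·(-1.75) + (0.25)·(0.25)) / 3 = 4.75/3 = 1.5833
  S[U,V] = ((0.25)·(-1) + (1.25)·(-1) + (-1.75)·(1) + (0.25)·(1)) / 3 = -3/3 = -1
  S[V,V] = ((-1)·(-1) + (-1)·(-1) + (1)·(1) + (1)·(1)) / 3 = 4/3 = 1.3333
  S = [[1.5833, -1],
 [-1, 1.3333]].

Step 3 — invert S. det(S) = 1.5833·1.3333 - (-1)² = 1.1111.
  S^{-1} = (1/det) · [[d, -b], [-b, a]] = [[1.2, 0.9],
 [0.9, 1.425]].

Step 4 — quadratic form (x̄ - mu_0)^T · S^{-1} · (x̄ - mu_0):
  S^{-1} · (x̄ - mu_0) = (1.5, -0.375),
  (x̄ - mu_0)^T · [...] = (2.75)·(1.5) + (-2)·(-0.375) = 4.875.

Step 5 — scale by n: T² = 4 · 4.875 = 19.5.

T² ≈ 19.5


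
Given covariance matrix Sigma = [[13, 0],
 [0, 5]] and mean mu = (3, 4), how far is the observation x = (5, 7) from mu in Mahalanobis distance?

Step 1 — centre the observation: (x - mu) = (2, 3).

Step 2 — invert Sigma. det(Sigma) = 13·5 - (0)² = 65.
  Sigma^{-1} = (1/det) · [[d, -b], [-b, a]] = [[0.0769, 0],
 [0, 0.2]].

Step 3 — form the quadratic (x - mu)^T · Sigma^{-1} · (x - mu):
  Sigma^{-1} · (x - mu) = (0.1538, 0.6).
  (x - mu)^T · [Sigma^{-1} · (x - mu)] = (2)·(0.1538) + (3)·(0.6) = 2.1077.

Step 4 — take square root: d = √(2.1077) ≈ 1.4518.

d(x, mu) = √(2.1077) ≈ 1.4518


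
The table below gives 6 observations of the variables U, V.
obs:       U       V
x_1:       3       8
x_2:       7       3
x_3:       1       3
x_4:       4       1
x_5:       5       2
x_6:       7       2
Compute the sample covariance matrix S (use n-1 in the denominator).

Step 1 — column means:
  mean(U) = (3 + 7 + 1 + 4 + 5 + 7) / 6 = 27/6 = 4.5
  mean(V) = (8 + 3 + 3 + 1 + 2 + 2) / 6 = 19/6 = 3.1667

Step 2 — sample covariance S[i,j] = (1/(n-1)) · Σ_k (x_{k,i} - mean_i) · (x_{k,j} - mean_j), with n-1 = 5.
  S[U,U] = ((-1.5)·(-1.5) + (2.5)·(2.5) + (-3.5)·(-3.5) + (-0.5)·(-0.5) + (0.5)·(0.5) + (2.5)·(2.5)) / 5 = 27.5/5 = 5.5
  S[U,V] = ((-1.5)·(4.8333) + (2.5)·(-0.1667) + (-3.5)·(-0.1667) + (-0.5)·(-2.1667) + (0.5)·(-1.1667) + (2.5)·(-1.1667)) / 5 = -9.5/5 = -1.9
  S[V,V] = ((4.8333)·(4.8333) + (-0.1667)·(-0.1667) + (-0.1667)·(-0.1667) + (-2.1667)·(-2.1667) + (-1.1667)·(-1.1667) + (-1.1667)·(-1.1667)) / 5 = 30.8333/5 = 6.1667

S is symmetric (S[j,i] = S[i,j]). Assembling:

S = [[5.5, -1.9],
 [-1.9, 6.1667]]


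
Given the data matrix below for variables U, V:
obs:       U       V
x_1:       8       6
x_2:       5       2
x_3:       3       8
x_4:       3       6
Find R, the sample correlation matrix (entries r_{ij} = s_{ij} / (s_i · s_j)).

Step 1 — column means:
  mean(U) = (8 + 5 + 3 + 3) / 4 = 19/4 = 4.75
  mean(V) = (6 + 2 + 8 + 6) / 4 = 22/4 = 5.5

Step 2 — sample variances and covariances s[i,j] = (1/(n-1)) · Σ_k (x_{k,i} - mean_i) · (x_{k,j} - mean_j), with n-1 = 3:
  s[U,U] = ((3.25)·(3.25) + (0.25)·(0.25) + (-1.75)·(-1.75) + (-1.75)·(-1.75)) / 3 = 16.75/3 = 5.5833
  s[U,V] = ((3.25)·(0.5) + (0.25)·(-3.5) + (-1.75)·(2.5) + (-1.75)·(0.5)) / 3 = -4.5/3 = -1.5
  s[V,V] = ((0.5)·(0.5) + (-3.5)·(-3.5) + (2.5)·(2.5) + (0.5)·(0.5)) / 3 = 19/3 = 6.3333
  Sample standard deviations s_i = √(s[i,i]):
  s(U) = √(5.5833) = 2.3629
  s(V) = √(6.3333) = 2.5166

Step 3 — r_{ij} = s_{ij} / (s_i · s_j):
  r[U,U] = 1 (diagonal).
  r[U,V] = -1.5 / (2.3629 · 2.5166) = -1.5 / 5.9465 = -0.2522
  r[V,V] = 1 (diagonal).

R is symmetric with unit diagonal. Assembling:

R = [[1, -0.2522],
 [-0.2522, 1]]


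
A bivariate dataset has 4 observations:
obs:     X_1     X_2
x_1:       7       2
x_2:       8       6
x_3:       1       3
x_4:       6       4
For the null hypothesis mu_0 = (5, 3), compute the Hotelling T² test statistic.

Step 1 — sample mean vector:
  mean(X_1) = (7 + 8 + 1 + 6) / 4 = 22/4 = 5.5
  mean(X_2) = (2 + 6 + 3 + 4) / 4 = 15/4 = 3.75
  x̄ = (5.5, 3.75),  deviation x̄ - mu_0 = (5.5, 3.75) - (5, 3) = (0.5, 0.75).

Step 2 — sample covariance matrix, S[i,j] = (1/(n-1)) · Σ_k (x_{k,i} - mean_i) · (x_{k,j} - mean_j), divisor n-1 = 3:
  S[X_1,X_1] = ((1.5)·(1.5) + (2.5)·(2.5) + (-4.5)·(-4.5) + (0.5)·(0.5)) / 3 = 29/3 = 9.6667
  S[X_1,X_2] = ((1.5)·(-1.75) + (2.5)·(2.25) + (-4.5)·(-0.75) + (0.5)·(0.25)) / 3 = 6.5/3 = 2.1667
  S[X_2,X_2] = ((-1.75)·(-1.75) + (2.25)·(2.25) + (-0.75)·(-0.75) + (0.25)·(0.25)) / 3 = 8.75/3 = 2.9167
  S = [[9.6667, 2.1667],
 [2.1667, 2.9167]].

Step 3 — invert S. det(S) = 9.6667·2.9167 - (2.1667)² = 23.5.
  S^{-1} = (1/det) · [[d, -b], [-b, a]] = [[0.1241, -0.0922],
 [-0.0922, 0.4113]].

Step 4 — quadratic form (x̄ - mu_0)^T · S^{-1} · (x̄ - mu_0):
  S^{-1} · (x̄ - mu_0) = (-0.0071, 0.2624),
  (x̄ - mu_0)^T · [...] = (0.5)·(-0.0071) + (0.75)·(0.2624) = 0.1933.

Step 5 — scale by n: T² = 4 · 0.1933 = 0.773.

T² ≈ 0.773


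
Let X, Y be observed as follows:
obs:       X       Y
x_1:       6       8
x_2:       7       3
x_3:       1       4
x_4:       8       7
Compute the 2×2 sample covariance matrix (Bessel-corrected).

Step 1 — column means:
  mean(X) = (6 + 7 + 1 + 8) / 4 = 22/4 = 5.5
  mean(Y) = (8 + 3 + 4 + 7) / 4 = 22/4 = 5.5

Step 2 — sample covariance S[i,j] = (1/(n-1)) · Σ_k (x_{k,i} - mean_i) · (x_{k,j} - mean_j), with n-1 = 3.
  S[X,X] = ((0.5)·(0.5) + (1.5)·(1.5) + (-4.5)·(-4.5) + (2.5)·(2.5)) / 3 = 29/3 = 9.6667
  S[X,Y] = ((0.5)·(2.5) + (1.5)·(-2.5) + (-4.5)·(-1.5) + (2.5)·(1.5)) / 3 = 8/3 = 2.6667
  S[Y,Y] = ((2.5)·(2.5) + (-2.5)·(-2.5) + (-1.5)·(-1.5) + (1.5)·(1.5)) / 3 = 17/3 = 5.6667

S is symmetric (S[j,i] = S[i,j]). Assembling:

S = [[9.6667, 2.6667],
 [2.6667, 5.6667]]
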